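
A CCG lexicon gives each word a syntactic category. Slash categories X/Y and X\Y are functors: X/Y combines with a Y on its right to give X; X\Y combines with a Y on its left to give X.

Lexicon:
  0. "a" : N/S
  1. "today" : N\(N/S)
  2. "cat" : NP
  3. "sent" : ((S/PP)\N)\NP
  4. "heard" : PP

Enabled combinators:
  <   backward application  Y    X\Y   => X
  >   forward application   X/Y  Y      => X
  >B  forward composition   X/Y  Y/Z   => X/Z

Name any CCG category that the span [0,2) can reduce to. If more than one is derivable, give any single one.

N

[0,5] S   >
  [0,4] S/PP   <
    [0,2] N   <
      [0,1] "a" : N/S
      [1,2] "today" : N\(N/S)
    [2,4] (S/PP)\N   <
      [2,3] "cat" : NP
      [3,4] "sent" : ((S/PP)\N)\NP
  [4,5] "heard" : PP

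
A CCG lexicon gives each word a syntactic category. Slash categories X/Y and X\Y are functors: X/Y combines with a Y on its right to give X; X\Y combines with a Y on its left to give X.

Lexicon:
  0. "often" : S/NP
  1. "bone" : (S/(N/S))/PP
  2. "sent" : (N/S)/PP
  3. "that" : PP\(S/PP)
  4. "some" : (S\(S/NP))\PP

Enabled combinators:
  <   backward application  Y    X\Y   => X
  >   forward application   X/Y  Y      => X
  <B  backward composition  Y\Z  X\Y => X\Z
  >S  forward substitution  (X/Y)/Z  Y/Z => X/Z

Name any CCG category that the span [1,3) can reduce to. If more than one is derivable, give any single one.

[0,5] S   <
  [0,1] "often" : S/NP
  [1,5] S\(S/NP)   <
    [1,4] PP   <
      [1,3] S/PP   >S
        [1,2] "bone" : (S/(N/S))/PP
        [2,3] "sent" : (N/S)/PP
      [3,4] "that" : PP\(S/PP)
    [4,5] "some" : (S\(S/NP))\PP

S/PP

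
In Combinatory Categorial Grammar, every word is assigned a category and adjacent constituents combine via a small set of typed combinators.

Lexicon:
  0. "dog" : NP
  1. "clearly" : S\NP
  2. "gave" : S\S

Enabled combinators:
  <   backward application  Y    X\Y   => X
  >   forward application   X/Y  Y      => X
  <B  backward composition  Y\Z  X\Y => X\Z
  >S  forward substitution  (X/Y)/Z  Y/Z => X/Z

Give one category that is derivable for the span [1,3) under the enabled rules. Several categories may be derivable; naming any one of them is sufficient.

S\NP

[0,3] S   <
  [0,1] "dog" : NP
  [1,3] S\NP   <B
    [1,2] "clearly" : S\NP
    [2,3] "gave" : S\S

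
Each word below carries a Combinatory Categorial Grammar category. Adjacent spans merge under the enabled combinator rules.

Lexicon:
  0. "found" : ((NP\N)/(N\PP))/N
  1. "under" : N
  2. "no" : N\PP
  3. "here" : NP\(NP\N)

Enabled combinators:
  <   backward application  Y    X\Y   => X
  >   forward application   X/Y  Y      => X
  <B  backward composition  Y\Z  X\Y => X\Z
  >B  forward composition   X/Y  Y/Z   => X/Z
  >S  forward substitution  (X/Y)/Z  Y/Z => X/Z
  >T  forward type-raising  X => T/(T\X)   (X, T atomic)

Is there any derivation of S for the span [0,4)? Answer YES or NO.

((NP\N)/(N\PP))/N N N\PP NP\(NP\N)
CKY chart[0,4] = {N/(N\NP), NP, NP/(NP\NP), PP/(PP\NP), S/(S\NP)}; S ∉ chart

NO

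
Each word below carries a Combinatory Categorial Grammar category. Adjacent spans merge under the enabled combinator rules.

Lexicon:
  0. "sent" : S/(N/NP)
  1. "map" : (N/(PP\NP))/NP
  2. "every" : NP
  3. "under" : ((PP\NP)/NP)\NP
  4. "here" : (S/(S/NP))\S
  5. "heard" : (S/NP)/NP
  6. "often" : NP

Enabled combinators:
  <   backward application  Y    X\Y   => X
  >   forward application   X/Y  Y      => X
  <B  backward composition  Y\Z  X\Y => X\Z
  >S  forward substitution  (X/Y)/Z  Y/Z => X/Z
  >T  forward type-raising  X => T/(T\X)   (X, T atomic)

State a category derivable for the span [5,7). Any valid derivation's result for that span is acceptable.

S/NP

[0,7] S   >
  [0,5] S/(S/NP)   <
    [0,4] S   >
      [0,1] "sent" : S/(N/NP)
      [1,4] N/NP   >S
        [1,2] "map" : (N/(PP\NP))/NP
        [2,4] (PP\NP)/NP   <
          [2,3] "every" : NP
          [3,4] "under" : ((PP\NP)/NP)\NP
    [4,5] "here" : (S/(S/NP))\S
  [5,7] S/NP   >
    [5,6] "heard" : (S/NP)/NP
    [6,7] "often" : NP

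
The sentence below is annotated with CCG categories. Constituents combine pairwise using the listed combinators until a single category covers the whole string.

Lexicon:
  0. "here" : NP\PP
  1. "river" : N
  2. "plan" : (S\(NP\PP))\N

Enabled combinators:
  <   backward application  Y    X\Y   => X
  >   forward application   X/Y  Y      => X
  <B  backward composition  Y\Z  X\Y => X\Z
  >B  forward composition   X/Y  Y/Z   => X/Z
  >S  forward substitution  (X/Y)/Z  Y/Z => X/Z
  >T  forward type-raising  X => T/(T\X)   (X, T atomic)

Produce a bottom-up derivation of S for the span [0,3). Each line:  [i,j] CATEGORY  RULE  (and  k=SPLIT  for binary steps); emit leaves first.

[0,3] S   <
  [0,1] "here" : NP\PP
  [1,3] S\(NP\PP)   <
    [1,2] "river" : N
    [2,3] "plan" : (S\(NP\PP))\N

[0,1] NP\PP  lex  "here"
[1,2] N  lex  "river"
[2,3] (S\(NP\PP))\N  lex  "plan"
[1,3] S\(NP\PP)  <  k=2
[0,3] S  <  k=1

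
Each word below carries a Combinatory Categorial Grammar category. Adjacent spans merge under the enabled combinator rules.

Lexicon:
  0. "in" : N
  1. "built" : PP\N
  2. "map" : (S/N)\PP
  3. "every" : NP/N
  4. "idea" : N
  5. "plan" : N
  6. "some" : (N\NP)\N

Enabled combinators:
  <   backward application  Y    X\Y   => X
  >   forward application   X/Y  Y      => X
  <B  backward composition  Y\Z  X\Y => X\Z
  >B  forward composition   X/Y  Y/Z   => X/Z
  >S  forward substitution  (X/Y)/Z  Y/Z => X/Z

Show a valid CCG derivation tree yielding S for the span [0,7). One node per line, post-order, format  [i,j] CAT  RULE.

[0,7] S   >
  [0,3] S/N   <
    [0,2] PP   <
      [0,1] "in" : N
      [1,2] "built" : PP\N
    [2,3] "map" : (S/N)\PP
  [3,7] N   <
    [3,5] NP   >
      [3,4] "every" : NP/N
      [4,5] "idea" : N
    [5,7] N\NP   <
      [5,6] "plan" : N
      [6,7] "some" : (N\NP)\N

[0,1] N  lex  "in"
[1,2] PP\N  lex  "built"
[0,2] PP  <  k=1
[2,3] (S/N)\PP  lex  "map"
[0,3] S/N  <  k=2
[3,4] NP/N  lex  "every"
[4,5] N  lex  "idea"
[3,5] NP  >  k=4
[5,6] N  lex  "plan"
[6,7] (N\NP)\N  lex  "some"
[5,7] N\NP  <  k=6
[3,7] N  <  k=5
[0,7] S  >  k=3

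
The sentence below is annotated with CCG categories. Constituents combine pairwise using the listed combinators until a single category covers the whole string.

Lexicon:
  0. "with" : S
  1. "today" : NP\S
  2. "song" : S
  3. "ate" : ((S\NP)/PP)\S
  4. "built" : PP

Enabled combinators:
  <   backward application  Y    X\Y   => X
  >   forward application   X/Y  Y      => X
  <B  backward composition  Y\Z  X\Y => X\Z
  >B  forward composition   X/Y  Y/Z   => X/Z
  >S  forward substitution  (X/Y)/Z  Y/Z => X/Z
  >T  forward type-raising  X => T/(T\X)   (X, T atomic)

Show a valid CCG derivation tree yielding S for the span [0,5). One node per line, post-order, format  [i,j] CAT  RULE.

[0,5] S   <
  [0,2] NP   >
    [0,1] NP/(NP\S)   >T
      [0,1] "with" : S
    [1,2] "today" : NP\S
  [2,5] S\NP   >
    [2,4] (S\NP)/PP   <
      [2,3] "song" : S
      [3,4] "ate" : ((S\NP)/PP)\S
    [4,5] "built" : PP

[0,1] S  lex  "with"
[0,1] NP/(NP\S)  >T
[1,2] NP\S  lex  "today"
[0,2] NP  >  k=1
[2,3] S  lex  "song"
[3,4] ((S\NP)/PP)\S  lex  "ate"
[2,4] (S\NP)/PP  <  k=3
[4,5] PP  lex  "built"
[2,5] S\NP  >  k=4
[0,5] S  <  k=2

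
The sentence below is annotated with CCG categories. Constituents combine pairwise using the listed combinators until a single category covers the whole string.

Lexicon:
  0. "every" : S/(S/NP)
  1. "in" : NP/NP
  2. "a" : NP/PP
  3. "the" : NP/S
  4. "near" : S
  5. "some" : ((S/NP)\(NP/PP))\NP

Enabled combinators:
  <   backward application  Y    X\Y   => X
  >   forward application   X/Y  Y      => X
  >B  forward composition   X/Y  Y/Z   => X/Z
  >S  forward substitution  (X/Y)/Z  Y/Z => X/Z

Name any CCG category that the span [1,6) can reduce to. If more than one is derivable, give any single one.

[0,6] S   >
  [0,1] "every" : S/(S/NP)
  [1,6] S/NP   <
    [1,3] NP/PP   >B
      [1,2] "in" : NP/NP
      [2,3] "a" : NP/PP
    [3,6] (S/NP)\(NP/PP)   <
      [3,5] NP   >
        [3,4] "the" : NP/S
        [4,5] "near" : S
      [5,6] "some" : ((S/NP)\(NP/PP))\NP

S/NP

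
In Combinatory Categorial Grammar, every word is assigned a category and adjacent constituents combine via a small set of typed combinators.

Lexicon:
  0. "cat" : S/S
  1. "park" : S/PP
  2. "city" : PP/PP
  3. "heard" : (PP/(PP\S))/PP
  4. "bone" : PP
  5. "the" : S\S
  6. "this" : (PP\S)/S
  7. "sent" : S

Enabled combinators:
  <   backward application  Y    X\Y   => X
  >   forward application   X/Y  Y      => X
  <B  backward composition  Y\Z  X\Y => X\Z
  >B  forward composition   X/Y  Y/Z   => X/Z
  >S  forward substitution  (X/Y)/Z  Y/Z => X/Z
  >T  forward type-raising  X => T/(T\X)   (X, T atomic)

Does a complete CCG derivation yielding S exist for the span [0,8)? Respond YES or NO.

[0,8] S   >
  [0,3] S/PP   >B
    [0,1] "cat" : S/S
    [1,3] S/PP   >B
      [1,2] "park" : S/PP
      [2,3] "city" : PP/PP
  [3,8] PP   >
    [3,5] PP/(PP\S)   >
      [3,4] "heard" : (PP/(PP\S))/PP
      [4,5] "bone" : PP
    [5,8] PP\S   <B
      [5,6] "the" : S\S
      [6,8] PP\S   >
        [6,7] "this" : (PP\S)/S
        [7,8] "sent" : S

YES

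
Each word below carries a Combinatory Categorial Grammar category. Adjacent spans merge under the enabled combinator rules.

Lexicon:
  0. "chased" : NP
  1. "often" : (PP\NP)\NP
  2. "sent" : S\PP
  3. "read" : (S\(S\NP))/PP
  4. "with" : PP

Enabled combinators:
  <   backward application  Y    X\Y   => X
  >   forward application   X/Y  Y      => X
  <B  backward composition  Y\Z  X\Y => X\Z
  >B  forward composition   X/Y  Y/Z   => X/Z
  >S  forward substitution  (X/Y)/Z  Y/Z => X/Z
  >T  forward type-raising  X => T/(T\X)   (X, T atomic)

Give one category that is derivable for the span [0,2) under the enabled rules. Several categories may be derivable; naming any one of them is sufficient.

[0,5] S   <
  [0,3] S\NP   <B
    [0,2] PP\NP   <
      [0,1] "chased" : NP
      [1,2] "often" : (PP\NP)\NP
    [2,3] "sent" : S\PP
  [3,5] S\(S\NP)   >
    [3,4] "read" : (S\(S\NP))/PP
    [4,5] "with" : PP

PP\NP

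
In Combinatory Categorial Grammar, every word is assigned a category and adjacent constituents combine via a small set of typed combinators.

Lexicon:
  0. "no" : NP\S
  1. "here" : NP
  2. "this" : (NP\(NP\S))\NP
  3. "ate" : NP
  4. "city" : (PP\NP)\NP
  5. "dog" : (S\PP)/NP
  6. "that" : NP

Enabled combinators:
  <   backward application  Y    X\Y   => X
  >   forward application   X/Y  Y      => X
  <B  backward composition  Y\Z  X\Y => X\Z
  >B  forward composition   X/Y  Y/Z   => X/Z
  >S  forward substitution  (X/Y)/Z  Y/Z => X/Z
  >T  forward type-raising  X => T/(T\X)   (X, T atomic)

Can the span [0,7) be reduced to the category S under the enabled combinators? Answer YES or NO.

[0,7] S   <
  [0,5] PP   <
    [0,3] NP   <
      [0,1] "no" : NP\S
      [1,3] NP\(NP\S)   <
        [1,2] "here" : NP
        [2,3] "this" : (NP\(NP\S))\NP
    [3,5] PP\NP   <
      [3,4] "ate" : NP
      [4,5] "city" : (PP\NP)\NP
  [5,7] S\PP   >
    [5,6] "dog" : (S\PP)/NP
    [6,7] "that" : NP

YES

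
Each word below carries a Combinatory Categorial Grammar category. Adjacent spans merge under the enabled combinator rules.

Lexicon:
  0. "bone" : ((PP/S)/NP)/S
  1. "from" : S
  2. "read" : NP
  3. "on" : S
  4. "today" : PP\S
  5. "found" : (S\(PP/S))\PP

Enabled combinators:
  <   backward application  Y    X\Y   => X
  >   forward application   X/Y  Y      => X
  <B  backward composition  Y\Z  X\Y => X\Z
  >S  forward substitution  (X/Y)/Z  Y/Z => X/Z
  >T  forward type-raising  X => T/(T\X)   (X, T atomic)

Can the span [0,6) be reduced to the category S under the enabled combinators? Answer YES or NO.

YES

[0,6] S   <
  [0,3] PP/S   >
    [0,2] (PP/S)/NP   >
      [0,1] "bone" : ((PP/S)/NP)/S
      [1,2] "from" : S
    [2,3] "read" : NP
  [3,6] S\(PP/S)   <
    [3,5] PP   <
      [3,4] "on" : S
      [4,5] "today" : PP\S
    [5,6] "found" : (S\(PP/S))\PP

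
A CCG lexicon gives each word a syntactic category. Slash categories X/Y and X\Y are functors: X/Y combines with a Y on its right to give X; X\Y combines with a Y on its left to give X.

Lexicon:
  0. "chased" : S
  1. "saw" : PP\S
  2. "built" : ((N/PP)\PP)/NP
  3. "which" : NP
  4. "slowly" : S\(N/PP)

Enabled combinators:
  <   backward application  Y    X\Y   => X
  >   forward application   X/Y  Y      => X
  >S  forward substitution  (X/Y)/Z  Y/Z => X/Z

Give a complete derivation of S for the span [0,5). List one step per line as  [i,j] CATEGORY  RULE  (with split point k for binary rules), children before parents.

[0,5] S   <
  [0,4] N/PP   <
    [0,2] PP   <
      [0,1] "chased" : S
      [1,2] "saw" : PP\S
    [2,4] (N/PP)\PP   >
      [2,3] "built" : ((N/PP)\PP)/NP
      [3,4] "which" : NP
  [4,5] "slowly" : S\(N/PP)

[0,1] S  lex  "chased"
[1,2] PP\S  lex  "saw"
[0,2] PP  <  k=1
[2,3] ((N/PP)\PP)/NP  lex  "built"
[3,4] NP  lex  "which"
[2,4] (N/PP)\PP  >  k=3
[0,4] N/PP  <  k=2
[4,5] S\(N/PP)  lex  "slowly"
[0,5] S  <  k=4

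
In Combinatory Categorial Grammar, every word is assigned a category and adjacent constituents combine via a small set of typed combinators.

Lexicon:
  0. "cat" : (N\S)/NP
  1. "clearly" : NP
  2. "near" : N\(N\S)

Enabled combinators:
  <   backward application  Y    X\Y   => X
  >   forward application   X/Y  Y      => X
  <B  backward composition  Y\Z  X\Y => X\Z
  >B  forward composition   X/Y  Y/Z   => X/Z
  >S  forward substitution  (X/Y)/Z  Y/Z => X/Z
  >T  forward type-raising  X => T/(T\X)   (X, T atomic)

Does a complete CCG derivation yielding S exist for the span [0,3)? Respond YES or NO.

NO

(N\S)/NP NP N\(N\S)
CKY chart[0,3] = {N, N/(N\N), NP/(NP\N), PP/(PP\N), S/(S\N)}; S ∉ chart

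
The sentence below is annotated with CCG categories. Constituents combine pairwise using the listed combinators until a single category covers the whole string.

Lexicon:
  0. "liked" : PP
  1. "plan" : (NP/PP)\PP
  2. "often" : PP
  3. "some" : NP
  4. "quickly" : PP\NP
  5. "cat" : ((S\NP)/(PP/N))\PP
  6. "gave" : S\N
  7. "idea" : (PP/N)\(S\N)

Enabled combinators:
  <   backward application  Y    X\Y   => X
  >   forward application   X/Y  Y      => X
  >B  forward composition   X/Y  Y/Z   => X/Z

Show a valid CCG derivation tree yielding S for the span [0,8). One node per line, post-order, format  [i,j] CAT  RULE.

[0,8] S   <
  [0,3] NP   >
    [0,2] NP/PP   <
      [0,1] "liked" : PP
      [1,2] "plan" : (NP/PP)\PP
    [2,3] "often" : PP
  [3,8] S\NP   >
    [3,6] (S\NP)/(PP/N)   <
      [3,5] PP   <
        [3,4] "some" : NP
        [4,5] "quickly" : PP\NP
      [5,6] "cat" : ((S\NP)/(PP/N))\PP
    [6,8] PP/N   <
      [6,7] "gave" : S\N
      [7,8] "idea" : (PP/N)\(S\N)

[0,1] PP  lex  "liked"
[1,2] (NP/PP)\PP  lex  "plan"
[0,2] NP/PP  <  k=1
[2,3] PP  lex  "often"
[0,3] NP  >  k=2
[3,4] NP  lex  "some"
[4,5] PP\NP  lex  "quickly"
[3,5] PP  <  k=4
[5,6] ((S\NP)/(PP/N))\PP  lex  "cat"
[3,6] (S\NP)/(PP/N)  <  k=5
[6,7] S\N  lex  "gave"
[7,8] (PP/N)\(S\N)  lex  "idea"
[6,8] PP/N  <  k=7
[3,8] S\NP  >  k=6
[0,8] S  <  k=3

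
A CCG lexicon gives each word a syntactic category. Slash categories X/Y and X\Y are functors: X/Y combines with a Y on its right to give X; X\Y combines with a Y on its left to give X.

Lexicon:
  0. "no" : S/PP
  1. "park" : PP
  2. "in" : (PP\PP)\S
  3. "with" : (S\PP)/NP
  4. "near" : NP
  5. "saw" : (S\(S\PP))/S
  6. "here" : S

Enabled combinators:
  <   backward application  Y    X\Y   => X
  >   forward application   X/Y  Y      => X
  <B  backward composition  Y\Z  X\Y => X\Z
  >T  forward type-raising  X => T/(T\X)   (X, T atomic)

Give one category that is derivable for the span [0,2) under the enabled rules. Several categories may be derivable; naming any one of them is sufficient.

[0,7] S   <
  [0,5] S\PP   <B
    [0,3] PP\PP   <
      [0,2] S   >
        [0,1] "no" : S/PP
        [1,2] "park" : PP
      [2,3] "in" : (PP\PP)\S
    [3,5] S\PP   >
      [3,4] "with" : (S\PP)/NP
      [4,5] "near" : NP
  [5,7] S\(S\PP)   >
    [5,6] "saw" : (S\(S\PP))/S
    [6,7] "here" : S

S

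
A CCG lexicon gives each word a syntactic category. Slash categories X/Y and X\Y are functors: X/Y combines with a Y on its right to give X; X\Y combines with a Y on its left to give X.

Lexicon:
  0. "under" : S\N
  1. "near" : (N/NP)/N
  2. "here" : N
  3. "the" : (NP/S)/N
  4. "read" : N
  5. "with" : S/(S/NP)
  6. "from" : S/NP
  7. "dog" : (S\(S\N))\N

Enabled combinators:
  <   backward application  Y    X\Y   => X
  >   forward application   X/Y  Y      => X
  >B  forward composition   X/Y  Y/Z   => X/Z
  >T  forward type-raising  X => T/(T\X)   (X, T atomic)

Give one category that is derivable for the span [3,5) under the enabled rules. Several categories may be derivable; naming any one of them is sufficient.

[0,8] S   <
  [0,1] "under" : S\N
  [1,8] S\(S\N)   <
    [1,7] N   >
      [1,5] N/S   >B
        [1,3] N/NP   >
          [1,2] "near" : (N/NP)/N
          [2,3] "here" : N
        [3,5] NP/S   >
          [3,4] "the" : (NP/S)/N
          [4,5] "read" : N
      [5,7] S   >
        [5,6] "with" : S/(S/NP)
        [6,7] "from" : S/NP
    [7,8] "dog" : (S\(S\N))\N

NP/S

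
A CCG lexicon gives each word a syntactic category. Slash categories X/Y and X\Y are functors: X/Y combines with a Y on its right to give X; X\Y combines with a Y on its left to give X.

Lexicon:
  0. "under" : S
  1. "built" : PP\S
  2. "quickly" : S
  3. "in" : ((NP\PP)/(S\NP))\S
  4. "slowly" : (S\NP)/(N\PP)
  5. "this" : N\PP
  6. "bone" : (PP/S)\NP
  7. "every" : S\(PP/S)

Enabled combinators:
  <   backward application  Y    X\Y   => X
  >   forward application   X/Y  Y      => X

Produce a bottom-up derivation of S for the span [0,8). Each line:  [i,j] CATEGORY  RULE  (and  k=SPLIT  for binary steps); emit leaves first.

[0,8] S   <
  [0,7] PP/S   <
    [0,6] NP   <
      [0,2] PP   <
        [0,1] "under" : S
        [1,2] "built" : PP\S
      [2,6] NP\PP   >
        [2,4] (NP\PP)/(S\NP)   <
          [2,3] "quickly" : S
          [3,4] "in" : ((NP\PP)/(S\NP))\S
        [4,6] S\NP   >
          [4,5] "slowly" : (S\NP)/(N\PP)
          [5,6] "this" : N\PP
    [6,7] "bone" : (PP/S)\NP
  [7,8] "every" : S\(PP/S)

[0,1] S  lex  "under"
[1,2] PP\S  lex  "built"
[0,2] PP  <  k=1
[2,3] S  lex  "quickly"
[3,4] ((NP\PP)/(S\NP))\S  lex  "in"
[2,4] (NP\PP)/(S\NP)  <  k=3
[4,5] (S\NP)/(N\PP)  lex  "slowly"
[5,6] N\PP  lex  "this"
[4,6] S\NP  >  k=5
[2,6] NP\PP  >  k=4
[0,6] NP  <  k=2
[6,7] (PP/S)\NP  lex  "bone"
[0,7] PP/S  <  k=6
[7,8] S\(PP/S)  lex  "every"
[0,8] S  <  k=7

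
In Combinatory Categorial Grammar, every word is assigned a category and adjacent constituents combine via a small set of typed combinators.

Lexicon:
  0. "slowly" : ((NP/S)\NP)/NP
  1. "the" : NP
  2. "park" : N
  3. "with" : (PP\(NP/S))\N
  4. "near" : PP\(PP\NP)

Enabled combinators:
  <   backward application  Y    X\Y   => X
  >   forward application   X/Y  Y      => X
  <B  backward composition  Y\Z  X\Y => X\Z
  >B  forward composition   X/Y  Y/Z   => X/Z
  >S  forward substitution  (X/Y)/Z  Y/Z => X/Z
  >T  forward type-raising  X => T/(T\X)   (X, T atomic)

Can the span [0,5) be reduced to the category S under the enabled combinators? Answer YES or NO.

NO

((NP/S)\NP)/NP NP N (PP\(NP/S))\N PP\(PP\NP)
CKY chart[0,5] = {N/(N\PP), NP/(NP\PP), PP, PP/(PP\PP), S/(S\PP)}; S ∉ chart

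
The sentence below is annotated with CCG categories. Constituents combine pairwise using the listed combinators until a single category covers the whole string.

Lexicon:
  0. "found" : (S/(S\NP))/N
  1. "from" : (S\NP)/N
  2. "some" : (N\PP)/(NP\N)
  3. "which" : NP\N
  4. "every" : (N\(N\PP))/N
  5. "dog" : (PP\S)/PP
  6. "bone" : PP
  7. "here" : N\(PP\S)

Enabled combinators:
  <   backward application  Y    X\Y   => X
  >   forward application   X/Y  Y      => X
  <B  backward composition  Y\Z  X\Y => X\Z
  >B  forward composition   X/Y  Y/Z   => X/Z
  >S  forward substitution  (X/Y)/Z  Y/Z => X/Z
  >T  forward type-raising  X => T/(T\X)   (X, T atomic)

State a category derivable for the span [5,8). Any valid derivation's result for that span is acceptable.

N

[0,8] S   >
  [0,2] S/N   >S
    [0,1] "found" : (S/(S\NP))/N
    [1,2] "from" : (S\NP)/N
  [2,8] N   <
    [2,4] N\PP   >
      [2,3] "some" : (N\PP)/(NP\N)
      [3,4] "which" : NP\N
    [4,8] N\(N\PP)   >
      [4,5] "every" : (N\(N\PP))/N
      [5,8] N   <
        [5,7] PP\S   >
          [5,6] "dog" : (PP\S)/PP
          [6,7] "bone" : PP
        [7,8] "here" : N\(PP\S)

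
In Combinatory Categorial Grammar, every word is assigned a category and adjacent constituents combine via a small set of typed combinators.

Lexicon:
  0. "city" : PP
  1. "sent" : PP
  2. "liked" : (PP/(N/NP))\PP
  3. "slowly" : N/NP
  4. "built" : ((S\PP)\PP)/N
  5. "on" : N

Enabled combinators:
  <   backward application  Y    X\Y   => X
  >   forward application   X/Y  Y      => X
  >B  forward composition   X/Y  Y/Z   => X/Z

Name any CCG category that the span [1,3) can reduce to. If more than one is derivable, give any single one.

[0,6] S   <
  [0,1] "city" : PP
  [1,6] S\PP   <
    [1,4] PP   >
      [1,3] PP/(N/NP)   <
        [1,2] "sent" : PP
        [2,3] "liked" : (PP/(N/NP))\PP
      [3,4] "slowly" : N/NP
    [4,6] (S\PP)\PP   >
      [4,5] "built" : ((S\PP)\PP)/N
      [5,6] "on" : N

PP/(N/NP)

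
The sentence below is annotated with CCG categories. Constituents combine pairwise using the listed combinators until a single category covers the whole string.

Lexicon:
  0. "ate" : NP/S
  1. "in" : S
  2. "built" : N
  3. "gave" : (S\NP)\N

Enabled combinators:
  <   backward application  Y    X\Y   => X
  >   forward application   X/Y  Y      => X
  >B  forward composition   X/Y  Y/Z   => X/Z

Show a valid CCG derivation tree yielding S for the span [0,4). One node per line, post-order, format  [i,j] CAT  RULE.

[0,4] S   <
  [0,2] NP   >
    [0,1] "ate" : NP/S
    [1,2] "in" : S
  [2,4] S\NP   <
    [2,3] "built" : N
    [3,4] "gave" : (S\NP)\N

[0,1] NP/S  lex  "ate"
[1,2] S  lex  "in"
[0,2] NP  >  k=1
[2,3] N  lex  "built"
[3,4] (S\NP)\N  lex  "gave"
[2,4] S\NP  <  k=3
[0,4] S  <  k=2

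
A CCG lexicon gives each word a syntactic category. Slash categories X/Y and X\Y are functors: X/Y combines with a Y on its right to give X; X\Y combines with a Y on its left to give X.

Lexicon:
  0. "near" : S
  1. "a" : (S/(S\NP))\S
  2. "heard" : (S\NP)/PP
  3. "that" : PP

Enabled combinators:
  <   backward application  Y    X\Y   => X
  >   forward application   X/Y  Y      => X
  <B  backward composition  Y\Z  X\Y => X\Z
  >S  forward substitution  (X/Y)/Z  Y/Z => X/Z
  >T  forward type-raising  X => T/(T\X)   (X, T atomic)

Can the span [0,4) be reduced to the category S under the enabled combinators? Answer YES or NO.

YES

[0,4] S   >
  [0,2] S/(S\NP)   <
    [0,1] "near" : S
    [1,2] "a" : (S/(S\NP))\S
  [2,4] S\NP   >
    [2,3] "heard" : (S\NP)/PP
    [3,4] "that" : PP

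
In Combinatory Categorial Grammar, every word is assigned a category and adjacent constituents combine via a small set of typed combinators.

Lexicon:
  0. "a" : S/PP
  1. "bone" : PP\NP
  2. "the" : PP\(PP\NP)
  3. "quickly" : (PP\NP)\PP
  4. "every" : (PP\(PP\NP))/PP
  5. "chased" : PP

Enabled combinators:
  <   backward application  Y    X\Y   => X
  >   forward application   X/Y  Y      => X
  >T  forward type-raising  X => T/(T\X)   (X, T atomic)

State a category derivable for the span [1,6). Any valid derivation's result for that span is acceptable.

PP

[0,6] S   >
  [0,1] "a" : S/PP
  [1,6] PP   <
    [1,4] PP\NP   <
      [1,3] PP   <
        [1,2] "bone" : PP\NP
        [2,3] "the" : PP\(PP\NP)
      [3,4] "quickly" : (PP\NP)\PP
    [4,6] PP\(PP\NP)   >
      [4,5] "every" : (PP\(PP\NP))/PP
      [5,6] "chased" : PP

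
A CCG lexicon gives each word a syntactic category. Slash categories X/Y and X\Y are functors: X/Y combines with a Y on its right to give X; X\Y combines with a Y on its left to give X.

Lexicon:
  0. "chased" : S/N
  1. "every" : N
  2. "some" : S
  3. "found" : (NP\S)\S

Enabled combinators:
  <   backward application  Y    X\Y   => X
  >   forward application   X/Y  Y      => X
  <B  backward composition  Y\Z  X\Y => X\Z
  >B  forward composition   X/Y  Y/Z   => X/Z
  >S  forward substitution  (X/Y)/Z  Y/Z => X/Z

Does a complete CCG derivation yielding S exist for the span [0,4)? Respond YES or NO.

NO

S/N N S (NP\S)\S
CKY chart[0,4] = {NP}; S ∉ chart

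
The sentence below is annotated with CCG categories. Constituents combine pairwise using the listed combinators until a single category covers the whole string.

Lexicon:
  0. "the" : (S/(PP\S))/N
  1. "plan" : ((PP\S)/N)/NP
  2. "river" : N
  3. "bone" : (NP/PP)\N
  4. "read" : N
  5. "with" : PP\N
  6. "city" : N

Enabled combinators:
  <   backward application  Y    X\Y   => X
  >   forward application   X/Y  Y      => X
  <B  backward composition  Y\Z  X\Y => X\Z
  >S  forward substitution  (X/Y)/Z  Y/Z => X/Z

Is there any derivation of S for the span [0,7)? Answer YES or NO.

[0,7] S   >
  [0,6] S/N   >S
    [0,1] "the" : (S/(PP\S))/N
    [1,6] (PP\S)/N   >
      [1,2] "plan" : ((PP\S)/N)/NP
      [2,6] NP   >
        [2,4] NP/PP   <
          [2,3] "river" : N
          [3,4] "bone" : (NP/PP)\N
        [4,6] PP   <
          [4,5] "read" : N
          [5,6] "with" : PP\N
  [6,7] "city" : N

YES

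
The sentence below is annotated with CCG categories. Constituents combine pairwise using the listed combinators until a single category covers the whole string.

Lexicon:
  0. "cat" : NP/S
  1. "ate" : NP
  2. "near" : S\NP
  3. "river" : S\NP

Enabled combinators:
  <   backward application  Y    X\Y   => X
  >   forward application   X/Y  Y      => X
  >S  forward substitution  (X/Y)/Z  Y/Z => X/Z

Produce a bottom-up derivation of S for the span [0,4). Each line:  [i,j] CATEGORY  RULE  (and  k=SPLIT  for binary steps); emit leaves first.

[0,4] S   <
  [0,3] NP   >
    [0,1] "cat" : NP/S
    [1,3] S   <
      [1,2] "ate" : NP
      [2,3] "near" : S\NP
  [3,4] "river" : S\NP

[0,1] NP/S  lex  "cat"
[1,2] NP  lex  "ate"
[2,3] S\NP  lex  "near"
[1,3] S  <  k=2
[0,3] NP  >  k=1
[3,4] S\NP  lex  "river"
[0,4] S  <  k=3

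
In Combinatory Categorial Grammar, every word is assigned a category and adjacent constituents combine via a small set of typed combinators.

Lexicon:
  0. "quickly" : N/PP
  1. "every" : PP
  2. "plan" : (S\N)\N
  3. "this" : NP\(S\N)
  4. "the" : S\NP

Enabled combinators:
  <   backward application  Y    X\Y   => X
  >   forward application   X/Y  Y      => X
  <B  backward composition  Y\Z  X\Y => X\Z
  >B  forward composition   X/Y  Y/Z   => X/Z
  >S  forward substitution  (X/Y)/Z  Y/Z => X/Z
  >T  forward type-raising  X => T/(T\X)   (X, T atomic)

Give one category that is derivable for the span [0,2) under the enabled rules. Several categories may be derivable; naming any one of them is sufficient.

N

[0,5] S   <
  [0,2] N   >
    [0,1] "quickly" : N/PP
    [1,2] "every" : PP
  [2,5] S\N   <B
    [2,4] NP\N   <B
      [2,3] "plan" : (S\N)\N
      [3,4] "this" : NP\(S\N)
    [4,5] "the" : S\NP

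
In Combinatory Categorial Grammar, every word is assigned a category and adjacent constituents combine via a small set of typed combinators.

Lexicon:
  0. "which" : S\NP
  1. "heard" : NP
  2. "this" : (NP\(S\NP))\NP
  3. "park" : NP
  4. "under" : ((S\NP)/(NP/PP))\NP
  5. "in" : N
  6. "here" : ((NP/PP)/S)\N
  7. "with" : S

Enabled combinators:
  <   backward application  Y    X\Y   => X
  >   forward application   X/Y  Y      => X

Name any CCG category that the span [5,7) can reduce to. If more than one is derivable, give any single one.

(NP/PP)/S

[0,8] S   <
  [0,3] NP   <
    [0,1] "which" : S\NP
    [1,3] NP\(S\NP)   <
      [1,2] "heard" : NP
      [2,3] "this" : (NP\(S\NP))\NP
  [3,8] S\NP   >
    [3,5] (S\NP)/(NP/PP)   <
      [3,4] "park" : NP
      [4,5] "under" : ((S\NP)/(NP/PP))\NP
    [5,8] NP/PP   >
      [5,7] (NP/PP)/S   <
        [5,6] "in" : N
        [6,7] "here" : ((NP/PP)/S)\N
      [7,8] "with" : S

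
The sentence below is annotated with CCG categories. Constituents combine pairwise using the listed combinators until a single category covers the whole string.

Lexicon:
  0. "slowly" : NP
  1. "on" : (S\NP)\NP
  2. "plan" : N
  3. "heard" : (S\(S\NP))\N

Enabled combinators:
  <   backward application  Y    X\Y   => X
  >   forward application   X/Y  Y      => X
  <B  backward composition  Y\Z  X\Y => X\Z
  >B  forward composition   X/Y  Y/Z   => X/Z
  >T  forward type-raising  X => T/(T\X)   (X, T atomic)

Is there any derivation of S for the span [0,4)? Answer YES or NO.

[0,4] S   <
  [0,2] S\NP   <
    [0,1] "slowly" : NP
    [1,2] "on" : (S\NP)\NP
  [2,4] S\(S\NP)   <
    [2,3] "plan" : N
    [3,4] "heard" : (S\(S\NP))\N

YES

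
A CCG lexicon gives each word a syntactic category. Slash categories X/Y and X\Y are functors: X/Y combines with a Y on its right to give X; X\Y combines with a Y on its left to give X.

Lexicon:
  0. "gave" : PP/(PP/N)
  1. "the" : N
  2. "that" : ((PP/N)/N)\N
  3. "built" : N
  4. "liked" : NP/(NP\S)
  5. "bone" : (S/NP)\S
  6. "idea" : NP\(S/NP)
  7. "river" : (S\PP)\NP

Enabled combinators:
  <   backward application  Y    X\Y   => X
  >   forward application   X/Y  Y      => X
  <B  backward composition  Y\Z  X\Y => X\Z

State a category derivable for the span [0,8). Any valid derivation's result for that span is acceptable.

S

[0,8] S   <
  [0,4] PP   >
    [0,1] "gave" : PP/(PP/N)
    [1,4] PP/N   >
      [1,3] (PP/N)/N   <
        [1,2] "the" : N
        [2,3] "that" : ((PP/N)/N)\N
      [3,4] "built" : N
  [4,8] S\PP   <
    [4,7] NP   >
      [4,5] "liked" : NP/(NP\S)
      [5,7] NP\S   <B
        [5,6] "bone" : (S/NP)\S
        [6,7] "idea" : NP\(S/NP)
    [7,8] "river" : (S\PP)\NP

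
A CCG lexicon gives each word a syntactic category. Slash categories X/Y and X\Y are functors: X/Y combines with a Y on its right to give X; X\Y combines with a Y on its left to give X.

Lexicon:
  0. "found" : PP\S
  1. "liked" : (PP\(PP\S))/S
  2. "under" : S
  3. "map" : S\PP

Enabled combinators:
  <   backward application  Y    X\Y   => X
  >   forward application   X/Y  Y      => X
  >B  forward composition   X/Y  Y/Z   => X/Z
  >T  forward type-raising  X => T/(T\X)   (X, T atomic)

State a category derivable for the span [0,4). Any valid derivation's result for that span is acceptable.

S

[0,4] S   <
  [0,3] PP   <
    [0,1] "found" : PP\S
    [1,3] PP\(PP\S)   >
      [1,2] "liked" : (PP\(PP\S))/S
      [2,3] "under" : S
  [3,4] "map" : S\PP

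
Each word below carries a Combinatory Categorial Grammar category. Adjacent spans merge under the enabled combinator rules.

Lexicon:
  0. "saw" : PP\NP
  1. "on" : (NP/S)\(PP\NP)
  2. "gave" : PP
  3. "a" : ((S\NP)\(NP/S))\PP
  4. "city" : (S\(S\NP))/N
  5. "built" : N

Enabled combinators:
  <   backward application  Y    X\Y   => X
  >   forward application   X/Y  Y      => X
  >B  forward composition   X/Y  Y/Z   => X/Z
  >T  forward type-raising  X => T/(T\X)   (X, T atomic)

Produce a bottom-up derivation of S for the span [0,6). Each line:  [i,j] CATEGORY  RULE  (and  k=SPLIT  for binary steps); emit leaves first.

[0,1] PP\NP  lex  "saw"
[1,2] (NP/S)\(PP\NP)  lex  "on"
[0,2] NP/S  <  k=1
[2,3] PP  lex  "gave"
[3,4] ((S\NP)\(NP/S))\PP  lex  "a"
[2,4] (S\NP)\(NP/S)  <  k=3
[0,4] S\NP  <  k=2
[4,5] (S\(S\NP))/N  lex  "city"
[5,6] N  lex  "built"
[4,6] S\(S\NP)  >  k=5
[0,6] S  <  k=4

[0,6] S   <
  [0,4] S\NP   <
    [0,2] NP/S   <
      [0,1] "saw" : PP\NP
      [1,2] "on" : (NP/S)\(PP\NP)
    [2,4] (S\NP)\(NP/S)   <
      [2,3] "gave" : PP
      [3,4] "a" : ((S\NP)\(NP/S))\PP
  [4,6] S\(S\NP)   >
    [4,5] "city" : (S\(S\NP))/N
    [5,6] "built" : N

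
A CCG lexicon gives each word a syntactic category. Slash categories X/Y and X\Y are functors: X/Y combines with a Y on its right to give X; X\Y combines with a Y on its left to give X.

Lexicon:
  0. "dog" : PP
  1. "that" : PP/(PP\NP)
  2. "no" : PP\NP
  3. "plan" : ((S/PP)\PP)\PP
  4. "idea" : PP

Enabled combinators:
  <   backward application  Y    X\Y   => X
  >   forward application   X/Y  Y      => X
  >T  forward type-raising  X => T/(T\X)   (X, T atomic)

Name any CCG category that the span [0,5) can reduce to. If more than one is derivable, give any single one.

[0,5] S   >
  [0,4] S/PP   <
    [0,1] "dog" : PP
    [1,4] (S/PP)\PP   <
      [1,3] PP   >
        [1,2] "that" : PP/(PP\NP)
        [2,3] "no" : PP\NP
      [3,4] "plan" : ((S/PP)\PP)\PP
  [4,5] "idea" : PP

S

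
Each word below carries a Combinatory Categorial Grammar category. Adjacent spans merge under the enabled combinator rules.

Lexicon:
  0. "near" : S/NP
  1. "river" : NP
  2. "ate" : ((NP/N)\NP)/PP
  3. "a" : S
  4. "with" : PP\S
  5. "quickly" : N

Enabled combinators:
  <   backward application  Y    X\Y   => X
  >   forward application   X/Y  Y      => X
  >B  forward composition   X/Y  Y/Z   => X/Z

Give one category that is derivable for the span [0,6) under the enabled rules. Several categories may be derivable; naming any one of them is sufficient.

[0,6] S   >
  [0,1] "near" : S/NP
  [1,6] NP   >
    [1,5] NP/N   <
      [1,2] "river" : NP
      [2,5] (NP/N)\NP   >
        [2,3] "ate" : ((NP/N)\NP)/PP
        [3,5] PP   <
          [3,4] "a" : S
          [4,5] "with" : PP\S
    [5,6] "quickly" : N

S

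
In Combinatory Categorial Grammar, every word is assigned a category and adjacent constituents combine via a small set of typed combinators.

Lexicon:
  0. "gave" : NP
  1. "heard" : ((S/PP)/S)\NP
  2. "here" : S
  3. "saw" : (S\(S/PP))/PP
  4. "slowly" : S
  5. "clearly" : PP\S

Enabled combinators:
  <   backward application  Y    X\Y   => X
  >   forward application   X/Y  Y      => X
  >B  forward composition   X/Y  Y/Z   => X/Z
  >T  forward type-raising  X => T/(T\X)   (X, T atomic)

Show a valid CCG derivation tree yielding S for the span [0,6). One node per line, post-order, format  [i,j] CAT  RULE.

[0,1] NP  lex  "gave"
[1,2] ((S/PP)/S)\NP  lex  "heard"
[0,2] (S/PP)/S  <  k=1
[2,3] S  lex  "here"
[0,3] S/PP  >  k=2
[3,4] (S\(S/PP))/PP  lex  "saw"
[4,5] S  lex  "slowly"
[4,5] PP/(PP\S)  >T
[5,6] PP\S  lex  "clearly"
[4,6] PP  >  k=5
[3,6] S\(S/PP)  >  k=4
[0,6] S  <  k=3

[0,6] S   <
  [0,3] S/PP   >
    [0,2] (S/PP)/S   <
      [0,1] "gave" : NP
      [1,2] "heard" : ((S/PP)/S)\NP
    [2,3] "here" : S
  [3,6] S\(S/PP)   >
    [3,4] "saw" : (S\(S/PP))/PP
    [4,6] PP   >
      [4,5] PP/(PP\S)   >T
        [4,5] "slowly" : S
      [5,6] "clearly" : PP\S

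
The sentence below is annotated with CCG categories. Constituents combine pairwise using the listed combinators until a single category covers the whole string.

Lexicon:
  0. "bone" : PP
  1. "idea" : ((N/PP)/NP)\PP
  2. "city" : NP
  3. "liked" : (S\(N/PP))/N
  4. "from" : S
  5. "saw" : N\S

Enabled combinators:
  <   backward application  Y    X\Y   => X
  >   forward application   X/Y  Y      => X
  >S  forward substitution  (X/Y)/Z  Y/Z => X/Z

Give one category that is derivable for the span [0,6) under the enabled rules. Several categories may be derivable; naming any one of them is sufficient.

[0,6] S   <
  [0,3] N/PP   >
    [0,2] (N/PP)/NP   <
      [0,1] "bone" : PP
      [1,2] "idea" : ((N/PP)/NP)\PP
    [2,3] "city" : NP
  [3,6] S\(N/PP)   >
    [3,4] "liked" : (S\(N/PP))/N
    [4,6] N   <
      [4,5] "from" : S
      [5,6] "saw" : N\S

S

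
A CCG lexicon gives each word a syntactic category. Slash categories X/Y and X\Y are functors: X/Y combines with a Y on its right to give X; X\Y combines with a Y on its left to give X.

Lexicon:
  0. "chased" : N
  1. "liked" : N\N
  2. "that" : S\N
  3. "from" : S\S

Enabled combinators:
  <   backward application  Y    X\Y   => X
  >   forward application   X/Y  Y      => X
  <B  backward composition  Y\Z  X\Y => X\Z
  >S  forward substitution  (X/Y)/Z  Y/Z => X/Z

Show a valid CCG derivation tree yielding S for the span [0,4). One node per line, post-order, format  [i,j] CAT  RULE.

[0,4] S   <
  [0,1] "chased" : N
  [1,4] S\N   <B
    [1,2] "liked" : N\N
    [2,4] S\N   <B
      [2,3] "that" : S\N
      [3,4] "from" : S\S

[0,1] N  lex  "chased"
[1,2] N\N  lex  "liked"
[2,3] S\N  lex  "that"
[3,4] S\S  lex  "from"
[2,4] S\N  <B  k=3
[1,4] S\N  <B  k=2
[0,4] S  <  k=1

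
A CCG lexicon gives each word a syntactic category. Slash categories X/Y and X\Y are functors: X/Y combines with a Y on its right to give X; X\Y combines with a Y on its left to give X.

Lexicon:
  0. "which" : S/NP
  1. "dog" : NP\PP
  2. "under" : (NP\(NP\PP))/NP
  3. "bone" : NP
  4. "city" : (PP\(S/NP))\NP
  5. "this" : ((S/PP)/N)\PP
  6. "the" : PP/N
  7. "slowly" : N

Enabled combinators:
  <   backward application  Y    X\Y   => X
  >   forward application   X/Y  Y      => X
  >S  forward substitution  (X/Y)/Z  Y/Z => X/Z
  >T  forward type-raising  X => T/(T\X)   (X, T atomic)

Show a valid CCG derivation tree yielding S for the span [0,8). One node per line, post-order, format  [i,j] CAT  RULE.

[0,8] S   >
  [0,7] S/N   >S
    [0,6] (S/PP)/N   <
      [0,5] PP   <
        [0,1] "which" : S/NP
        [1,5] PP\(S/NP)   <
          [1,4] NP   <
            [1,2] "dog" : NP\PP
            [2,4] NP\(NP\PP)   >
              [2,3] "under" : (NP\(NP\PP))/NP
              [3,4] "bone" : NP
          [4,5] "city" : (PP\(S/NP))\NP
      [5,6] "this" : ((S/PP)/N)\PP
    [6,7] "the" : PP/N
  [7,8] "slowly" : N

[0,1] S/NP  lex  "which"
[1,2] NP\PP  lex  "dog"
[2,3] (NP\(NP\PP))/NP  lex  "under"
[3,4] NP  lex  "bone"
[2,4] NP\(NP\PP)  >  k=3
[1,4] NP  <  k=2
[4,5] (PP\(S/NP))\NP  lex  "city"
[1,5] PP\(S/NP)  <  k=4
[0,5] PP  <  k=1
[5,6] ((S/PP)/N)\PP  lex  "this"
[0,6] (S/PP)/N  <  k=5
[6,7] PP/N  lex  "the"
[0,7] S/N  >S  k=6
[7,8] N  lex  "slowly"
[0,8] S  >  k=7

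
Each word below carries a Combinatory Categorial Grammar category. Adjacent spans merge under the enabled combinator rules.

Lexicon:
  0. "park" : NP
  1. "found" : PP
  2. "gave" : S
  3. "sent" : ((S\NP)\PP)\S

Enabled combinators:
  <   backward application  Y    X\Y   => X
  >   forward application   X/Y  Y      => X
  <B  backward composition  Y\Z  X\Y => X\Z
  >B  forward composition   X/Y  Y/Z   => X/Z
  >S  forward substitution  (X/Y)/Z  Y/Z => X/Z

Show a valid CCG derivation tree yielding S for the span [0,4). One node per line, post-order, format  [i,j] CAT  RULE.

[0,1] NP  lex  "park"
[1,2] PP  lex  "found"
[2,3] S  lex  "gave"
[3,4] ((S\NP)\PP)\S  lex  "sent"
[2,4] (S\NP)\PP  <  k=3
[1,4] S\NP  <  k=2
[0,4] S  <  k=1

[0,4] S   <
  [0,1] "park" : NP
  [1,4] S\NP   <
    [1,2] "found" : PP
    [2,4] (S\NP)\PP   <
      [2,3] "gave" : S
      [3,4] "sent" : ((S\NP)\PP)\S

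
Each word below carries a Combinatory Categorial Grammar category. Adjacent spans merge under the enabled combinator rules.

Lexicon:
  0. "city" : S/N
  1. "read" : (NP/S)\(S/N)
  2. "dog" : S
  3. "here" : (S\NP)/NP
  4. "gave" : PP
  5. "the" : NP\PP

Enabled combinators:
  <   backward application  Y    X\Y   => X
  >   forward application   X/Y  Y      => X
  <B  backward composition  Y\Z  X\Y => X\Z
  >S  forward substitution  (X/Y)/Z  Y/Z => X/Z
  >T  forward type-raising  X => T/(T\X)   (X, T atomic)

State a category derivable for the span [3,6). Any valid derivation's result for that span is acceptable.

S\NP

[0,6] S   <
  [0,3] NP   >
    [0,2] NP/S   <
      [0,1] "city" : S/N
      [1,2] "read" : (NP/S)\(S/N)
    [2,3] "dog" : S
  [3,6] S\NP   >
    [3,4] "here" : (S\NP)/NP
    [4,6] NP   <
      [4,5] "gave" : PP
      [5,6] "the" : NP\PP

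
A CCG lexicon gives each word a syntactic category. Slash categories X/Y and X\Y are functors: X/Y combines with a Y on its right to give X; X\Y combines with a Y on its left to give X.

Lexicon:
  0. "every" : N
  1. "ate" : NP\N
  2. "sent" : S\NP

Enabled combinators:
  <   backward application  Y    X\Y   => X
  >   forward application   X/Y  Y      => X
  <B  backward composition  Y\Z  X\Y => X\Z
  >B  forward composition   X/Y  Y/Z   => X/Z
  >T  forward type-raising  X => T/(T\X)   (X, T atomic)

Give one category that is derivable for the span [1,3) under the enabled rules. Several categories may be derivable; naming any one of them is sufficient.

[0,3] S   <
  [0,1] "every" : N
  [1,3] S\N   <B
    [1,2] "ate" : NP\N
    [2,3] "sent" : S\NP

S\N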